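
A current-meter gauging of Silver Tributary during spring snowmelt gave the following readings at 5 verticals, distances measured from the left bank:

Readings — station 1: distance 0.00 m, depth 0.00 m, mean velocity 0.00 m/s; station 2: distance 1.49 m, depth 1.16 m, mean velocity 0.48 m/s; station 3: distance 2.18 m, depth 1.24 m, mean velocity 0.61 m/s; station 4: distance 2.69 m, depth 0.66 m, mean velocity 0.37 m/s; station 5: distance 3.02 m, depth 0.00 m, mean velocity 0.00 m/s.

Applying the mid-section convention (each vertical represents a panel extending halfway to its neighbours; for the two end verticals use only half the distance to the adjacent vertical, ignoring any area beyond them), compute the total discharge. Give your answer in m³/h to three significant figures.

4190 m³/h

w_2 = (2.18 − 0.00)/2 = 1.09 m; q_2 = 0.48 × 1.16 × 1.09 = 0.6069 m³/s
w_3 = (2.69 − 1.49)/2 = 0.6 m; q_3 = 0.61 × 1.24 × 0.6 = 0.4538 m³/s
w_4 = (3.02 − 2.18)/2 = 0.42 m; q_4 = 0.37 × 0.66 × 0.42 = 0.1026 m³/s
Stations 1, 5 contribute zero (depth or velocity is 0).
Q = Σ qᵢ = 1.163 m³/s
= 1.163 × 3600 = 4188 m³/h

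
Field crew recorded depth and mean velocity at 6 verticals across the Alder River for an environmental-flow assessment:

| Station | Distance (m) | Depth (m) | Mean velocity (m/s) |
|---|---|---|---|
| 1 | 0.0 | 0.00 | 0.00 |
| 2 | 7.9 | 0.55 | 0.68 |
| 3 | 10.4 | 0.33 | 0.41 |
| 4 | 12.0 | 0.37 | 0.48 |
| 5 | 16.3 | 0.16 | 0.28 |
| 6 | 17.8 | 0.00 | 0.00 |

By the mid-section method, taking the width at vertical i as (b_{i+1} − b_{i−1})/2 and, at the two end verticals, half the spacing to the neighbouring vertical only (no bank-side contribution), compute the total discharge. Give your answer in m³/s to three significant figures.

2.88 m³/s

w_2 = (10.4 − 0.0)/2 = 5.2 m; q_2 = 0.68 × 0.55 × 5.2 = 1.945 m³/s
w_3 = (12.0 − 7.9)/2 = 2.05 m; q_3 = 0.41 × 0.33 × 2.05 = 0.2774 m³/s
w_4 = (16.3 − 10.4)/2 = 2.95 m; q_4 = 0.48 × 0.37 × 2.95 = 0.5239 m³/s
w_5 = (17.8 − 12.0)/2 = 2.9 m; q_5 = 0.28 × 0.16 × 2.9 = 0.1299 m³/s
Stations 1, 6 contribute zero (depth or velocity is 0).
Q = Σ qᵢ = 2.876 m³/s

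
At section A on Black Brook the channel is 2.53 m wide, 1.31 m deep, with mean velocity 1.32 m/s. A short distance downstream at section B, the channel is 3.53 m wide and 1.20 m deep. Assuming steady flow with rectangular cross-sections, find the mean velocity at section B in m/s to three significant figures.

1.03 m/s

Q = A₁V₁ = (2.53×1.31) × 1.32 = 4.375 m³/s
A₂ = 3.53 × 1.20 = 4.236 m²
V₂ = Q/A₂ = 4.375/4.236 = 1.033 m/s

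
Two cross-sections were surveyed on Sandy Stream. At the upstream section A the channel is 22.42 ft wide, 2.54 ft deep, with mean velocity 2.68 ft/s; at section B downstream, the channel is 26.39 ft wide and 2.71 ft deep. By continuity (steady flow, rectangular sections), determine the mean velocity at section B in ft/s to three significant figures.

Q = A₁V₁ = (22.42×2.54) × 2.68 = 152.6 ft³/s
A₂ = 26.39 × 2.71 = 71.52 ft²
V₂ = Q/A₂ = 152.6/71.52 = 2.134 ft/s

2.13 ft/s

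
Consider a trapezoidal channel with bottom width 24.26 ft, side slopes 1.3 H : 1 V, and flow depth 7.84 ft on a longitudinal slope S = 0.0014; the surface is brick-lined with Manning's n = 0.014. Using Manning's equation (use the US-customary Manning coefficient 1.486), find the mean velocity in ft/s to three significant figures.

12.2 ft/s

A = (b + z·y)·y = (24.26 + 1.3×7.84)×7.84 = 270.1 ft²
P = b + 2y√(1+z²) = 24.26 + 2×7.84×√(1+1.3²) = 49.98 ft
R = A/P = 270.1/49.98 = 5.405 ft
Q = (1.486/n)·A·R^(2/3)·S^(1/2) = (1.486/0.014) × 270.1 × 5.405^(2/3) × 0.0014^(1/2) = 3304 ft³/s
V = Q/A = 3304/270.1 = 12.23 ft/s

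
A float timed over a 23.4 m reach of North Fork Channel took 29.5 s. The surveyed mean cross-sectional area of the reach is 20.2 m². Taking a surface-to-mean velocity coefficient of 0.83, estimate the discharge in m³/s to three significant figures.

v_surface = L / t̄ = 23.4 / 29.5 = 0.7932 m/s
v_mean = 0.83 × 0.7932 = 0.6584 m/s
Q = A × v_mean = 20.2 × 0.6584 = 13.30 m³/s

13.3 m³/s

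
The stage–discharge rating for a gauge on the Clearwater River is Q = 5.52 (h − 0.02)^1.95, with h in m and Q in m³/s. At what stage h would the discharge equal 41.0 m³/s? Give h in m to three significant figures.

2.82 m

h − h₀ = (Q/C)^(1/b) = (41.0/5.52)^(1/1.95) = 2.796 m
h = 0.02 + 2.796 = 2.816 m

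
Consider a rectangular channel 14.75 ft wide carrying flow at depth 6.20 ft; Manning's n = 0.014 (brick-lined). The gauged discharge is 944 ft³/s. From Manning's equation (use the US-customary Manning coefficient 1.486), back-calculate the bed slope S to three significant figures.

A = b·y = 14.75 × 6.20 = 91.45 ft²
P = b + 2y = 14.75 + 2×6.20 = 27.15 ft
R = A/P = 91.45/27.15 = 3.368 ft
S = (Q·n / (1.486·A·R^(2/3)))² = (944×0.014 / (1.486×91.45×2.247))² = 0.001873

0.00187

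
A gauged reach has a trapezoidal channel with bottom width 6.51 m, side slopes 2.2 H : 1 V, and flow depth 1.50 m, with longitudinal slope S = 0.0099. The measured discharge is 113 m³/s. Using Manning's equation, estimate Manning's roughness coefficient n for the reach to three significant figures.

0.0135

A = (b + z·y)·y = (6.51 + 2.2×1.50)×1.50 = 14.72 m²
P = b + 2y√(1+z²) = 6.51 + 2×1.50×√(1+2.2²) = 13.76 m
R = A/P = 14.72/13.76 = 1.069 m
n = (1/Q)·A·R^(2/3)·S^(1/2) = (1/113) × 14.72 × 1.046 × 0.09950 = 0.01355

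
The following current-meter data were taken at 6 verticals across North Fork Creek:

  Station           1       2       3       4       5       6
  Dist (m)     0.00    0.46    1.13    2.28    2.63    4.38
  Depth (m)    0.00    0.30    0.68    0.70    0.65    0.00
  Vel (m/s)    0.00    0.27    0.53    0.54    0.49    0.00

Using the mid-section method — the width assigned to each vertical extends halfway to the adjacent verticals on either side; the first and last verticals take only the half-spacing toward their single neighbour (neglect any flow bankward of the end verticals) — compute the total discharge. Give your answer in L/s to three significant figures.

992 L/s

w_2 = (1.13 − 0.00)/2 = 0.565 m; q_2 = 0.27 × 0.30 × 0.565 = 0.04577 m³/s
w_3 = (2.28 − 0.46)/2 = 0.91 m; q_3 = 0.53 × 0.68 × 0.91 = 0.3280 m³/s
w_4 = (2.63 − 1.13)/2 = 0.75 m; q_4 = 0.54 × 0.70 × 0.75 = 0.2835 m³/s
w_5 = (4.38 − 2.28)/2 = 1.05 m; q_5 = 0.49 × 0.65 × 1.05 = 0.3344 m³/s
Stations 1, 6 contribute zero (depth or velocity is 0).
Q = Σ qᵢ = 0.9917 m³/s
= 0.9917 × 1000 = 991.7 L/s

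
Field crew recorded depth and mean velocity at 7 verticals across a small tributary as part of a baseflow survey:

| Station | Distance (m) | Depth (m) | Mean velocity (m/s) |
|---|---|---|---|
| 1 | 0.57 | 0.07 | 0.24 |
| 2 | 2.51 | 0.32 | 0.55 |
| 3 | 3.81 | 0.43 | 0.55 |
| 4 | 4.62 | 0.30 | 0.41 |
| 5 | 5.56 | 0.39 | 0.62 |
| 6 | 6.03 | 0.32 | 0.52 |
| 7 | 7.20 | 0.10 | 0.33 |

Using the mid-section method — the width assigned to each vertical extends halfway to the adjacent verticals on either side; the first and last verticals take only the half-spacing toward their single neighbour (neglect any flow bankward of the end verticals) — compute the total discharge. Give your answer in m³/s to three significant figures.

0.985 m³/s

w_1 = (2.51 − 0.57)/2 = 0.97 m; q_1 = 0.24 × 0.07 × 0.97 = 0.01630 m³/s
w_2 = (3.81 − 0.57)/2 = 1.62 m; q_2 = 0.55 × 0.32 × 1.62 = 0.2851 m³/s
w_3 = (4.62 − 2.51)/2 = 1.055 m; q_3 = 0.55 × 0.43 × 1.055 = 0.2495 m³/s
w_4 = (5.56 − 3.81)/2 = 0.875 m; q_4 = 0.41 × 0.30 × 0.875 = 0.1076 m³/s
w_5 = (6.03 − 4.62)/2 = 0.705 m; q_5 = 0.62 × 0.39 × 0.705 = 0.1705 m³/s
w_6 = (7.20 − 5.56)/2 = 0.82 m; q_6 = 0.52 × 0.32 × 0.82 = 0.1364 m³/s
w_7 = (7.20 − 6.03)/2 = 0.585 m; q_7 = 0.33 × 0.10 × 0.585 = 0.01931 m³/s
Q = Σ qᵢ = 0.9848 m³/s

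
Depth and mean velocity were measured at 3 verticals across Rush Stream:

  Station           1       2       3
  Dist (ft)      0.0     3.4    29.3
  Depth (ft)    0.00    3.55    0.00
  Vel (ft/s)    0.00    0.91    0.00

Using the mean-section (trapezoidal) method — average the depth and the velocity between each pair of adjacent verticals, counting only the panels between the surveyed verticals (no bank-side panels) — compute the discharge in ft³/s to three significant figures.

23.7 ft³/s

Panel 1-2: Δb = 3.4 ft, d̄ = (0.00+3.55)/2 = 1.775, v̄ = (0.00+0.91)/2 = 0.455 → q = 3.4×1.775×0.455 = 2.746 ft³/s
Panel 2-3: Δb = 25.9 ft, d̄ = (3.55+0.00)/2 = 1.775, v̄ = (0.91+0.00)/2 = 0.455 → q = 25.9×1.775×0.455 = 20.92 ft³/s
Q = Σ q = 23.66 ft³/s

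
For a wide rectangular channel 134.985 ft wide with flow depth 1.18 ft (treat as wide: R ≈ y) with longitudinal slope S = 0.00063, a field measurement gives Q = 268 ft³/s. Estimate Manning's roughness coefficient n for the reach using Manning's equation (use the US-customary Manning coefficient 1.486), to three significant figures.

A = b·y = 134.985 × 1.18 = 159.3 ft²
Wide channel: R ≈ y = 1.18 ft
n = (1.486/Q)·A·R^(2/3)·S^(1/2) = (1.486/268) × 159.3 × 1.117 × 0.02510 = 0.02475

0.0248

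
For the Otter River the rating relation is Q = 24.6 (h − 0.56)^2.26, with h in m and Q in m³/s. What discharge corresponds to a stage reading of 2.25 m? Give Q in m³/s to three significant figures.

80.5 m³/s

Q = 24.6 × (2.25 − 0.56)^2.26 = 24.6 × 1.69^2.26 = 80.53 m³/s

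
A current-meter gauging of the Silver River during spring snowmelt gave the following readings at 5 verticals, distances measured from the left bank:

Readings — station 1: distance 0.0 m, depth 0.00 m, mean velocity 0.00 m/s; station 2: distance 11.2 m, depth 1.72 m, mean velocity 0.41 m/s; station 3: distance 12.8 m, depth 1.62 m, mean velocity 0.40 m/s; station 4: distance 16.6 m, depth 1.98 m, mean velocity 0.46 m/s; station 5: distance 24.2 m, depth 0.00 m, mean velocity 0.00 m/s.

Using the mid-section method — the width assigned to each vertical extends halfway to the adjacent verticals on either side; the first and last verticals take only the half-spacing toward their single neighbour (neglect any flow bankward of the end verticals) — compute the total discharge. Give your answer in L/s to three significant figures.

11500 L/s

w_2 = (12.8 − 0.0)/2 = 6.4 m; q_2 = 0.41 × 1.72 × 6.4 = 4.513 m³/s
w_3 = (16.6 − 11.2)/2 = 2.7 m; q_3 = 0.40 × 1.62 × 2.7 = 1.750 m³/s
w_4 = (24.2 − 12.8)/2 = 5.7 m; q_4 = 0.46 × 1.98 × 5.7 = 5.192 m³/s
Stations 1, 5 contribute zero (depth or velocity is 0).
Q = Σ qᵢ = 11.45 m³/s
= 11.45 × 1000 = 11450 L/s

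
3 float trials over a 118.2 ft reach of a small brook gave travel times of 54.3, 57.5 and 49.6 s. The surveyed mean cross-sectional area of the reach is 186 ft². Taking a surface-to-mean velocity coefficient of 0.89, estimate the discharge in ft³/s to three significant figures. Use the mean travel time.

t̄ = (54.3 + 57.5 + 49.6) / 3 = 53.8 s
v_surface = L / t̄ = 118.2 / 53.8 = 2.197 ft/s
v_mean = 0.89 × 2.197 = 1.955 ft/s
Q = A × v_mean = 186 × 1.955 = 363.7 ft³/s

364 ft³/s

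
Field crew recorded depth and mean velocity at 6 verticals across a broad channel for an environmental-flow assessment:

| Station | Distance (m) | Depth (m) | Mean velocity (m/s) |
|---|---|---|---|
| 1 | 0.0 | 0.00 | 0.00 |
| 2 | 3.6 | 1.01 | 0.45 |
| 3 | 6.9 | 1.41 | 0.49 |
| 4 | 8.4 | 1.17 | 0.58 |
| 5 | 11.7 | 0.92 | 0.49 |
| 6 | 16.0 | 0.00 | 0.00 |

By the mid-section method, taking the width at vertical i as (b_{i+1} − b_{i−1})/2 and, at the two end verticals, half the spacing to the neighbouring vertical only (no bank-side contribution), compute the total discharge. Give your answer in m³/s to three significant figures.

6.57 m³/s

w_2 = (6.9 − 0.0)/2 = 3.45 m; q_2 = 0.45 × 1.01 × 3.45 = 1.568 m³/s
w_3 = (8.4 − 3.6)/2 = 2.4 m; q_3 = 0.49 × 1.41 × 2.4 = 1.658 m³/s
w_4 = (11.7 − 6.9)/2 = 2.4 m; q_4 = 0.58 × 1.17 × 2.4 = 1.629 m³/s
w_5 = (16.0 − 8.4)/2 = 3.8 m; q_5 = 0.49 × 0.92 × 3.8 = 1.713 m³/s
Stations 1, 6 contribute zero (depth or velocity is 0).
Q = Σ qᵢ = 6.568 m³/s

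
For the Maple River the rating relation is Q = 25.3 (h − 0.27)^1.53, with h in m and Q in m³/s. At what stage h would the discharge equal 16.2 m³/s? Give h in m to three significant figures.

1.02 m

h − h₀ = (Q/C)^(1/b) = (16.2/25.3)^(1/1.53) = 0.7472 m
h = 0.27 + 0.7472 = 1.017 m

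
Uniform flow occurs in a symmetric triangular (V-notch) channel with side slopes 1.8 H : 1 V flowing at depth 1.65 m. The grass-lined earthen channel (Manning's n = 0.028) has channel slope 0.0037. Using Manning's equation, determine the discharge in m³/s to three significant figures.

A = z·y² = 1.8×1.65² = 4.901 m²
P = 2y√(1+z²) = 2×1.65×√(1+1.8²) = 6.795 m
R = A/P = 4.901/6.795 = 0.7212 m
Q = (1/n)·A·R^(2/3)·S^(1/2) = (1/0.028) × 4.901 × 0.7212^(2/3) × 0.0037^(1/2) = 8.561 m³/s

8.56 m³/s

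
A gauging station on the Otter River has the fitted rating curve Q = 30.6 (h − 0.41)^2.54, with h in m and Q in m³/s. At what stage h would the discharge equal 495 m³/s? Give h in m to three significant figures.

3.40 m

h − h₀ = (Q/C)^(1/b) = (495/30.6)^(1/2.54) = 2.992 m
h = 0.41 + 2.992 = 3.402 m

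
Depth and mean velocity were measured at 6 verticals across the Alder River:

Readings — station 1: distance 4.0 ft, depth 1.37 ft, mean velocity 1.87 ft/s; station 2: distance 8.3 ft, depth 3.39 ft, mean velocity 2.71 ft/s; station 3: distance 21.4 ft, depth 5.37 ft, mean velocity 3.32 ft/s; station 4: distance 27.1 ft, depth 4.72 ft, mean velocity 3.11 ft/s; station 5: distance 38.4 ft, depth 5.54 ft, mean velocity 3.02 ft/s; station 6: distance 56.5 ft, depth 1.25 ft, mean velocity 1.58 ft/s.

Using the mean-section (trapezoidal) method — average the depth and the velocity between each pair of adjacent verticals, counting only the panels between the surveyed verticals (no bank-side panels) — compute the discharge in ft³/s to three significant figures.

608 ft³/s

Panel 1-2: Δb = 4.3 ft, d̄ = (1.37+3.39)/2 = 2.38, v̄ = (1.87+2.71)/2 = 2.29 → q = 4.3×2.38×2.29 = 23.44 ft³/s
Panel 2-3: Δb = 13.1 ft, d̄ = (3.39+5.37)/2 = 4.38, v̄ = (2.71+3.32)/2 = 3.015 → q = 13.1×4.38×3.015 = 173.0 ft³/s
Panel 3-4: Δb = 5.7 ft, d̄ = (5.37+4.72)/2 = 5.045, v̄ = (3.32+3.11)/2 = 3.215 → q = 5.7×5.045×3.215 = 92.45 ft³/s
Panel 4-5: Δb = 11.3 ft, d̄ = (4.72+5.54)/2 = 5.13, v̄ = (3.11+3.02)/2 = 3.065 → q = 11.3×5.13×3.065 = 177.7 ft³/s
Panel 5-6: Δb = 18.1 ft, d̄ = (5.54+1.25)/2 = 3.395, v̄ = (3.02+1.58)/2 = 2.3 → q = 18.1×3.395×2.3 = 141.3 ft³/s
Q = Σ q = 607.9 ft³/s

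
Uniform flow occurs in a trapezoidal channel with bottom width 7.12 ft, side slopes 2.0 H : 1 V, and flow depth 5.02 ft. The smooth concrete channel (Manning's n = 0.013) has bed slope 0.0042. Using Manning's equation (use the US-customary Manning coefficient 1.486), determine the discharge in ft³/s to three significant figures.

1300 ft³/s

A = (b + z·y)·y = (7.12 + 2.0×5.02)×5.02 = 86.14 ft²
P = b + 2y√(1+z²) = 7.12 + 2×5.02×√(1+2.0²) = 29.57 ft
R = A/P = 86.14/29.57 = 2.913 ft
Q = (1.486/n)·A·R^(2/3)·S^(1/2) = (1.486/0.013) × 86.14 × 2.913^(2/3) × 0.0042^(1/2) = 1302 ft³/s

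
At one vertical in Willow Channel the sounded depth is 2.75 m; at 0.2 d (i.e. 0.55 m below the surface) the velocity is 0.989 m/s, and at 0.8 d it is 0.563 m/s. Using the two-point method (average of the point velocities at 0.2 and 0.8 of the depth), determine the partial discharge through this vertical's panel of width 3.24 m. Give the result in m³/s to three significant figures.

v̄ = (0.989 + 0.563) / 2 = 0.7760 m/s
q = v̄ × d × w = 0.7760 × 2.75 × 3.24 = 6.914 m³/s

6.91 m³/s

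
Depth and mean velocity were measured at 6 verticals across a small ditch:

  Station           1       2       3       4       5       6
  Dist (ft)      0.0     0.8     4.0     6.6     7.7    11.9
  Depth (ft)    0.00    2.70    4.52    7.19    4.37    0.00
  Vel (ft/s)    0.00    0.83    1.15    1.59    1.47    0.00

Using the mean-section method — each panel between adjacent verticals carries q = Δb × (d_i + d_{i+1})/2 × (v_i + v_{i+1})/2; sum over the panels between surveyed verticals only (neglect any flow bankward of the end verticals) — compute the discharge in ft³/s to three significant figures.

Panel 1-2: Δb = 0.8 ft, d̄ = (0.00+2.70)/2 = 1.35, v̄ = (0.00+0.83)/2 = 0.415 → q = 0.8×1.35×0.415 = 0.4482 ft³/s
Panel 2-3: Δb = 3.2 ft, d̄ = (2.70+4.52)/2 = 3.61, v̄ = (0.83+1.15)/2 = 0.99 → q = 3.2×3.61×0.99 = 11.44 ft³/s
Panel 3-4: Δb = 2.6 ft, d̄ = (4.52+7.19)/2 = 5.855, v̄ = (1.15+1.59)/2 = 1.37 → q = 2.6×5.855×1.37 = 20.86 ft³/s
Panel 4-5: Δb = 1.1 ft, d̄ = (7.19+4.37)/2 = 5.78, v̄ = (1.59+1.47)/2 = 1.53 → q = 1.1×5.78×1.53 = 9.728 ft³/s
Panel 5-6: Δb = 4.2 ft, d̄ = (4.37+0.00)/2 = 2.185, v̄ = (1.47+0.00)/2 = 0.735 → q = 4.2×2.185×0.735 = 6.745 ft³/s
Q = Σ q = 49.21 ft³/s

49.2 ft³/s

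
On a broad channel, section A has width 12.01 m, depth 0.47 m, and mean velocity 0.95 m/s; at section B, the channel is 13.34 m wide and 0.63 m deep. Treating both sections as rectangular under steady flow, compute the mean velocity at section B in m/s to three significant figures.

Q = A₁V₁ = (12.01×0.47) × 0.95 = 5.362 m³/s
A₂ = 13.34 × 0.63 = 8.404 m²
V₂ = Q/A₂ = 5.362/8.404 = 0.6381 m/s

0.638 m/s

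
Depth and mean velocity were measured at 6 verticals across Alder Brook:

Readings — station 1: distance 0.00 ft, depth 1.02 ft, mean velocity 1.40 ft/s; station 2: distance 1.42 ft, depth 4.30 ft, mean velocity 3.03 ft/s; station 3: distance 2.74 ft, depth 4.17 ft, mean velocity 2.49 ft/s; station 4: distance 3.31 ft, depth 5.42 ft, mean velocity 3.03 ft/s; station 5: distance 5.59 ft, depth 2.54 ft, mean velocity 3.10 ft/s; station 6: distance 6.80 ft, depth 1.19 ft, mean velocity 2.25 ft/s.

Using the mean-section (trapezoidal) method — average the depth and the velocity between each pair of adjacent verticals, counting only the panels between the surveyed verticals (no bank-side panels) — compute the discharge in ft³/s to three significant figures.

Panel 1-2: Δb = 1.42 ft, d̄ = (1.02+4.30)/2 = 2.66, v̄ = (1.40+3.03)/2 = 2.215 → q = 1.42×2.66×2.215 = 8.366 ft³/s
Panel 2-3: Δb = 1.32 ft, d̄ = (4.30+4.17)/2 = 4.235, v̄ = (3.03+2.49)/2 = 2.76 → q = 1.32×4.235×2.76 = 15.43 ft³/s
Panel 3-4: Δb = 0.57 ft, d̄ = (4.17+5.42)/2 = 4.795, v̄ = (2.49+3.03)/2 = 2.76 → q = 0.57×4.795×2.76 = 7.543 ft³/s
Panel 4-5: Δb = 2.28 ft, d̄ = (5.42+2.54)/2 = 3.98, v̄ = (3.03+3.10)/2 = 3.065 → q = 2.28×3.98×3.065 = 27.81 ft³/s
Panel 5-6: Δb = 1.21 ft, d̄ = (2.54+1.19)/2 = 1.865, v̄ = (3.10+2.25)/2 = 2.675 → q = 1.21×1.865×2.675 = 6.037 ft³/s
Q = Σ q = 65.19 ft³/s

65.2 ft³/s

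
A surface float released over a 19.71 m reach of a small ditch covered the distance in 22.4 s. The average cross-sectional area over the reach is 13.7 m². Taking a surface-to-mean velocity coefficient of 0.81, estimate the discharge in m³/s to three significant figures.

v_surface = L / t̄ = 19.71 / 22.4 = 0.8799 m/s
v_mean = 0.81 × 0.8799 = 0.7127 m/s
Q = A × v_mean = 13.7 × 0.7127 = 9.764 m³/s

9.76 m³/s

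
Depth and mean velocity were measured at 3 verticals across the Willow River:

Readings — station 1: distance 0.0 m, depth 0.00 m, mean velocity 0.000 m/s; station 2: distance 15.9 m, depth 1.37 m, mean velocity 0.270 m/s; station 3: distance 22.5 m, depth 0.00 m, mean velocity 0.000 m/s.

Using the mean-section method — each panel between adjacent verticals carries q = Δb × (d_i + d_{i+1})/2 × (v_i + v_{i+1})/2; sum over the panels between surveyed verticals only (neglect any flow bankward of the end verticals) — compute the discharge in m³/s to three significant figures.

Panel 1-2: Δb = 15.9 m, d̄ = (0.00+1.37)/2 = 0.685, v̄ = (0.000+0.270)/2 = 0.135 → q = 15.9×0.685×0.135 = 1.470 m³/s
Panel 2-3: Δb = 6.6 m, d̄ = (1.37+0.00)/2 = 0.685, v̄ = (0.270+0.000)/2 = 0.135 → q = 6.6×0.685×0.135 = 0.6103 m³/s
Q = Σ q = 2.081 m³/s

2.08 m³/s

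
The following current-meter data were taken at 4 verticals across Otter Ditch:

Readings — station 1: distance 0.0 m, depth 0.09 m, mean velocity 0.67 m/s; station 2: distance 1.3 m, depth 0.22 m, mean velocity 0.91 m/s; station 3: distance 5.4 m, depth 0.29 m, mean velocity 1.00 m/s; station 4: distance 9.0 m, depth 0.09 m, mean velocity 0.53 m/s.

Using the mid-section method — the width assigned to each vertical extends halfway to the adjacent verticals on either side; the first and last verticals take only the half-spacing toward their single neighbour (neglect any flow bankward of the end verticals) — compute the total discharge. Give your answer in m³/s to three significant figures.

1.78 m³/s

w_1 = (1.3 − 0.0)/2 = 0.65 m; q_1 = 0.67 × 0.09 × 0.65 = 0.03920 m³/s
w_2 = (5.4 − 0.0)/2 = 2.7 m; q_2 = 0.91 × 0.22 × 2.7 = 0.5405 m³/s
w_3 = (9.0 − 1.3)/2 = 3.85 m; q_3 = 1.00 × 0.29 × 3.85 = 1.117 m³/s
w_4 = (9.0 − 5.4)/2 = 1.8 m; q_4 = 0.53 × 0.09 × 1.8 = 0.08586 m³/s
Q = Σ qᵢ = 1.782 m³/s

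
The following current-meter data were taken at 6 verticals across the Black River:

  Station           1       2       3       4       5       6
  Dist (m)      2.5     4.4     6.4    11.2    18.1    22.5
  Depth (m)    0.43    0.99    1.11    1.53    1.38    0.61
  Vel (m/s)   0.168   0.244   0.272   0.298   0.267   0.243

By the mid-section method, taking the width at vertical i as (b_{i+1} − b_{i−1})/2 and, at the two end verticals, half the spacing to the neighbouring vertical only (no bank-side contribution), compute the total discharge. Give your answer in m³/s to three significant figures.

w_1 = (4.4 − 2.5)/2 = 0.95 m; q_1 = 0.168 × 0.43 × 0.95 = 0.06863 m³/s
w_2 = (6.4 − 2.5)/2 = 1.95 m; q_2 = 0.244 × 0.99 × 1.95 = 0.4710 m³/s
w_3 = (11.2 − 4.4)/2 = 3.4 m; q_3 = 0.272 × 1.11 × 3.4 = 1.027 m³/s
w_4 = (18.1 − 6.4)/2 = 5.85 m; q_4 = 0.298 × 1.53 × 5.85 = 2.667 m³/s
w_5 = (22.5 − 11.2)/2 = 5.65 m; q_5 = 0.267 × 1.38 × 5.65 = 2.082 m³/s
w_6 = (22.5 − 18.1)/2 = 2.2 m; q_6 = 0.243 × 0.61 × 2.2 = 0.3261 m³/s
Q = Σ qᵢ = 6.641 m³/s

6.64 m³/s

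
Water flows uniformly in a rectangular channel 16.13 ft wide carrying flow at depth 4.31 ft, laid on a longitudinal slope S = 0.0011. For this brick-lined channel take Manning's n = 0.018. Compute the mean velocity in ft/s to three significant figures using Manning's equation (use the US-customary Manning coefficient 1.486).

A = b·y = 16.13 × 4.31 = 69.52 ft²
P = b + 2y = 16.13 + 2×4.31 = 24.75 ft
R = A/P = 69.52/24.75 = 2.809 ft
Q = (1.486/n)·A·R^(2/3)·S^(1/2) = (1.486/0.018) × 69.52 × 2.809^(2/3) × 0.0011^(1/2) = 378.9 ft³/s
V = Q/A = 378.9/69.52 = 5.451 ft/s

5.45 ft/s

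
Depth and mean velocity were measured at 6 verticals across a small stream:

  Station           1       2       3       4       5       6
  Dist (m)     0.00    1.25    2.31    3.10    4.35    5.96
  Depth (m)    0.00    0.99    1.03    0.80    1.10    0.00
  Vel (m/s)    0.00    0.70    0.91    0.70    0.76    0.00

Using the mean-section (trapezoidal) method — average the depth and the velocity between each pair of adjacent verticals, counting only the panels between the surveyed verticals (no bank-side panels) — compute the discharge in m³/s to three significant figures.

2.86 m³/s

Panel 1-2: Δb = 1.25 m, d̄ = (0.00+0.99)/2 = 0.495, v̄ = (0.00+0.70)/2 = 0.35 → q = 1.25×0.495×0.35 = 0.2166 m³/s
Panel 2-3: Δb = 1.06 m, d̄ = (0.99+1.03)/2 = 1.01, v̄ = (0.70+0.91)/2 = 0.805 → q = 1.06×1.01×0.805 = 0.8618 m³/s
Panel 3-4: Δb = 0.79 m, d̄ = (1.03+0.80)/2 = 0.915, v̄ = (0.91+0.70)/2 = 0.805 → q = 0.79×0.915×0.805 = 0.5819 m³/s
Panel 4-5: Δb = 1.25 m, d̄ = (0.80+1.10)/2 = 0.95, v̄ = (0.70+0.76)/2 = 0.73 → q = 1.25×0.95×0.73 = 0.8669 m³/s
Panel 5-6: Δb = 1.61 m, d̄ = (1.10+0.00)/2 = 0.55, v̄ = (0.76+0.00)/2 = 0.38 → q = 1.61×0.55×0.38 = 0.3365 m³/s
Q = Σ q = 2.864 m³/s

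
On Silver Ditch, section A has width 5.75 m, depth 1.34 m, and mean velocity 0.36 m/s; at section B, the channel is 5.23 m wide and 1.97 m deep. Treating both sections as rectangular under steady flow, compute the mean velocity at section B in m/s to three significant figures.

0.269 m/s

Q = A₁V₁ = (5.75×1.34) × 0.36 = 2.774 m³/s
A₂ = 5.23 × 1.97 = 10.30 m²
V₂ = Q/A₂ = 2.774/10.30 = 0.2692 m/s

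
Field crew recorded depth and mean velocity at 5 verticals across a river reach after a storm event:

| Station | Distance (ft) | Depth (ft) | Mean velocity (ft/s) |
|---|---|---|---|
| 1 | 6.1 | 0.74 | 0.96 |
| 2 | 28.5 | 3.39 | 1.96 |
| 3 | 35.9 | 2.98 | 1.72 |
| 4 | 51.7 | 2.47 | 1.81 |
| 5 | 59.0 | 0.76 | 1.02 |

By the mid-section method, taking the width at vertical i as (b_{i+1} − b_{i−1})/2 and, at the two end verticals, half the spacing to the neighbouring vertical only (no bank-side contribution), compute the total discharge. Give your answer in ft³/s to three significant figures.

221 ft³/s

w_1 = (28.5 − 6.1)/2 = 11.2 ft; q_1 = 0.96 × 0.74 × 11.2 = 7.956 ft³/s
w_2 = (35.9 − 6.1)/2 = 14.9 ft; q_2 = 1.96 × 3.39 × 14.9 = 99.00 ft³/s
w_3 = (51.7 − 28.5)/2 = 11.6 ft; q_3 = 1.72 × 2.98 × 11.6 = 59.46 ft³/s
w_4 = (59.0 − 35.9)/2 = 11.55 ft; q_4 = 1.81 × 2.47 × 11.55 = 51.64 ft³/s
w_5 = (59.0 − 51.7)/2 = 3.65 ft; q_5 = 1.02 × 0.76 × 3.65 = 2.829 ft³/s
Q = Σ qᵢ = 220.9 ft³/s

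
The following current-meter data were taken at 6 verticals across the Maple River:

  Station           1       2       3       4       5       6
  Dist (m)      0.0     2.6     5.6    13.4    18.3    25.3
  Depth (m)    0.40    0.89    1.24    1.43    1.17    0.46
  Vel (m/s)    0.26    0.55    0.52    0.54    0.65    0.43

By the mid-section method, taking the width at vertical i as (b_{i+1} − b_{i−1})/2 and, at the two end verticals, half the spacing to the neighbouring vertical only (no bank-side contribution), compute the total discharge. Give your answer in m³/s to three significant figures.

w_1 = (2.6 − 0.0)/2 = 1.3 m; q_1 = 0.26 × 0.40 × 1.3 = 0.1352 m³/s
w_2 = (5.6 − 0.0)/2 = 2.8 m; q_2 = 0.55 × 0.89 × 2.8 = 1.371 m³/s
w_3 = (13.4 − 2.6)/2 = 5.4 m; q_3 = 0.52 × 1.24 × 5.4 = 3.482 m³/s
w_4 = (18.3 − 5.6)/2 = 6.35 m; q_4 = 0.54 × 1.43 × 6.35 = 4.903 m³/s
w_5 = (25.3 − 13.4)/2 = 5.95 m; q_5 = 0.65 × 1.17 × 5.95 = 4.525 m³/s
w_6 = (25.3 − 18.3)/2 = 3.5 m; q_6 = 0.43 × 0.46 × 3.5 = 0.6923 m³/s
Q = Σ qᵢ = 15.11 m³/s

15.1 m³/s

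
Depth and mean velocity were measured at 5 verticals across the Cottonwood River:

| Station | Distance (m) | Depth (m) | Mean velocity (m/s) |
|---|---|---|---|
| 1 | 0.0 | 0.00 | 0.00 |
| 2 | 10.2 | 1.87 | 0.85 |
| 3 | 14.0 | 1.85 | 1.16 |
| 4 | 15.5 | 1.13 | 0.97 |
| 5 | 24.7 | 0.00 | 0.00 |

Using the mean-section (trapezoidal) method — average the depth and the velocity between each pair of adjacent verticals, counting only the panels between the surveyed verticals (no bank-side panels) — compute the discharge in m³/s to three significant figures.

16.1 m³/s

Panel 1-2: Δb = 10.2 m, d̄ = (0.00+1.87)/2 = 0.935, v̄ = (0.00+0.85)/2 = 0.425 → q = 10.2×0.935×0.425 = 4.053 m³/s
Panel 2-3: Δb = 3.8 m, d̄ = (1.87+1.85)/2 = 1.86, v̄ = (0.85+1.16)/2 = 1.005 → q = 3.8×1.86×1.005 = 7.103 m³/s
Panel 3-4: Δb = 1.5 m, d̄ = (1.85+1.13)/2 = 1.49, v̄ = (1.16+0.97)/2 = 1.065 → q = 1.5×1.49×1.065 = 2.380 m³/s
Panel 4-5: Δb = 9.2 m, d̄ = (1.13+0.00)/2 = 0.565, v̄ = (0.97+0.00)/2 = 0.485 → q = 9.2×0.565×0.485 = 2.521 m³/s
Q = Σ q = 16.06 m³/s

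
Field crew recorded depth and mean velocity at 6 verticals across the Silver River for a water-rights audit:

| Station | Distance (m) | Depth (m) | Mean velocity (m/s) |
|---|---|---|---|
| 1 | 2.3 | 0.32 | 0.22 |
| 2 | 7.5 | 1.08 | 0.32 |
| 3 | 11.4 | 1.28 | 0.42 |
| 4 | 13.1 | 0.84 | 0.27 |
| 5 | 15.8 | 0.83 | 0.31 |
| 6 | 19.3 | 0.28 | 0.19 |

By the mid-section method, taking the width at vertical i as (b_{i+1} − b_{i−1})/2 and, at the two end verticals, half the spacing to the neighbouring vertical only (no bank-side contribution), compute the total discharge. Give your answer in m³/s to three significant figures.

w_1 = (7.5 − 2.3)/2 = 2.6 m; q_1 = 0.22 × 0.32 × 2.6 = 0.1830 m³/s
w_2 = (11.4 − 2.3)/2 = 4.55 m; q_2 = 0.32 × 1.08 × 4.55 = 1.572 m³/s
w_3 = (13.1 − 7.5)/2 = 2.8 m; q_3 = 0.42 × 1.28 × 2.8 = 1.505 m³/s
w_4 = (15.8 − 11.4)/2 = 2.2 m; q_4 = 0.27 × 0.84 × 2.2 = 0.4990 m³/s
w_5 = (19.3 − 13.1)/2 = 3.1 m; q_5 = 0.31 × 0.83 × 3.1 = 0.7976 m³/s
w_6 = (19.3 − 15.8)/2 = 1.75 m; q_6 = 0.19 × 0.28 × 1.75 = 0.09310 m³/s
Q = Σ qᵢ = 4.650 m³/s

4.65 m³/s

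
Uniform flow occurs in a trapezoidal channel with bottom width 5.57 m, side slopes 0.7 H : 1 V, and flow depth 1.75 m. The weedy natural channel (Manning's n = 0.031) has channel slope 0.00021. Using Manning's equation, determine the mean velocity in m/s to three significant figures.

0.530 m/s

A = (b + z·y)·y = (5.57 + 0.7×1.75)×1.75 = 11.89 m²
P = b + 2y√(1+z²) = 5.57 + 2×1.75×√(1+0.7²) = 9.842 m
R = A/P = 11.89/9.842 = 1.208 m
Q = (1/n)·A·R^(2/3)·S^(1/2) = (1/0.031) × 11.89 × 1.208^(2/3) × 0.00021^(1/2) = 6.306 m³/s
V = Q/A = 6.306/11.89 = 0.5303 m/s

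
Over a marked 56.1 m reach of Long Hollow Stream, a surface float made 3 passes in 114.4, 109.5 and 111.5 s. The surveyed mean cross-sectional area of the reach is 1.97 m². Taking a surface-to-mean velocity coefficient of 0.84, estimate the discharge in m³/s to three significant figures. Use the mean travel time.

0.830 m³/s

t̄ = (114.4 + 109.5 + 111.5) / 3 = 111.8 s
v_surface = L / t̄ = 56.1 / 111.8 = 0.5018 m/s
v_mean = 0.84 × 0.5018 = 0.4215 m/s
Q = A × v_mean = 1.97 × 0.4215 = 0.8304 m³/s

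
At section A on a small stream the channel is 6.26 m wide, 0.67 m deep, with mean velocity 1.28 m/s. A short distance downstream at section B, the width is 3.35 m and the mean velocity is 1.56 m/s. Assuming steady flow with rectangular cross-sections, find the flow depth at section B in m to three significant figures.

1.03 m

Q = A₁V₁ = (6.26×0.67) × 1.28 = 5.369 m³/s
d₂ = Q/(b₂ V₂) = 5.369/(3.35×1.56) = 1.027 m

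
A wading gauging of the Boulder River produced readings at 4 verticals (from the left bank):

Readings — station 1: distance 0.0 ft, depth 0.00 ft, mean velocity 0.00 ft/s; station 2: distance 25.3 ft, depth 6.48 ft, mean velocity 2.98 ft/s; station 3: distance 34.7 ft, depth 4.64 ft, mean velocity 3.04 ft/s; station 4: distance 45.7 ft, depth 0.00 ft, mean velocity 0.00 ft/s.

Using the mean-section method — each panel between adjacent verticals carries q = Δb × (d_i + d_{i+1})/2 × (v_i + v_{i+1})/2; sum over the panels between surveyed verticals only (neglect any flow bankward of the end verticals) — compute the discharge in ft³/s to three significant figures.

Panel 1-2: Δb = 25.3 ft, d̄ = (0.00+6.48)/2 = 3.24, v̄ = (0.00+2.98)/2 = 1.49 → q = 25.3×3.24×1.49 = 122.1 ft³/s
Panel 2-3: Δb = 9.4 ft, d̄ = (6.48+4.64)/2 = 5.56, v̄ = (2.98+3.04)/2 = 3.01 → q = 9.4×5.56×3.01 = 157.3 ft³/s
Panel 3-4: Δb = 11 ft, d̄ = (4.64+0.00)/2 = 2.32, v̄ = (3.04+0.00)/2 = 1.52 → q = 11×2.32×1.52 = 38.79 ft³/s
Q = Σ q = 318.2 ft³/s

318 ft³/s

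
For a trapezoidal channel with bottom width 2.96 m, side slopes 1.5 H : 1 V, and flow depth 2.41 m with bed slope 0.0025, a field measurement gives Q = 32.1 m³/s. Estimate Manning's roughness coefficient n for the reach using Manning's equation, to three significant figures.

0.0303

A = (b + z·y)·y = (2.96 + 1.5×2.41)×2.41 = 15.85 m²
P = b + 2y√(1+z²) = 2.96 + 2×2.41×√(1+1.5²) = 11.65 m
R = A/P = 15.85/11.65 = 1.360 m
n = (1/Q)·A·R^(2/3)·S^(1/2) = (1/32.1) × 15.85 × 1.228 × 0.05000 = 0.03030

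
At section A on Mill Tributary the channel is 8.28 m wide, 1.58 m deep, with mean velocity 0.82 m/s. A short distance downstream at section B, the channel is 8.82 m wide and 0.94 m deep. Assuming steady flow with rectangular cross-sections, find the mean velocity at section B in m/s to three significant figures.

Q = A₁V₁ = (8.28×1.58) × 0.82 = 10.73 m³/s
A₂ = 8.82 × 0.94 = 8.291 m²
V₂ = Q/A₂ = 10.73/8.291 = 1.294 m/s

1.29 m/s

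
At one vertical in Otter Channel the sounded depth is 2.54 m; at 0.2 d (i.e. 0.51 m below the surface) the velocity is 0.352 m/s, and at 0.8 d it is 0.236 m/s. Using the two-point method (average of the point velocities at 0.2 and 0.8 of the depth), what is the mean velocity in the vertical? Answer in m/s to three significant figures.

0.294 m/s

v̄ = (0.352 + 0.236) / 2 = 0.2940 m/s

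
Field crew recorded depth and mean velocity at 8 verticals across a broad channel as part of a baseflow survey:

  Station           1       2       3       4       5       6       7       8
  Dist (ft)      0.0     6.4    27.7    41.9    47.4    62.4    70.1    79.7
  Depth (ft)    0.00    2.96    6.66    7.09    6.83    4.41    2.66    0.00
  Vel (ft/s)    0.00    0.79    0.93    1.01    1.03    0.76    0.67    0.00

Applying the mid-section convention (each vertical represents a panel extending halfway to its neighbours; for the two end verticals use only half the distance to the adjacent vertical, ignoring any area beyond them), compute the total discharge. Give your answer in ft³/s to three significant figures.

w_2 = (27.7 − 0.0)/2 = 13.85 ft; q_2 = 0.79 × 2.96 × 13.85 = 32.39 ft³/s
w_3 = (41.9 − 6.4)/2 = 17.75 ft; q_3 = 0.93 × 6.66 × 17.75 = 109.9 ft³/s
w_4 = (47.4 − 27.7)/2 = 9.85 ft; q_4 = 1.01 × 7.09 × 9.85 = 70.53 ft³/s
w_5 = (62.4 − 41.9)/2 = 10.25 ft; q_5 = 1.03 × 6.83 × 10.25 = 72.11 ft³/s
w_6 = (70.1 − 47.4)/2 = 11.35 ft; q_6 = 0.76 × 4.41 × 11.35 = 38.04 ft³/s
w_7 = (79.7 − 62.4)/2 = 8.65 ft; q_7 = 0.67 × 2.66 × 8.65 = 15.42 ft³/s
Stations 1, 8 contribute zero (depth or velocity is 0).
Q = Σ qᵢ = 338.4 ft³/s

338 ft³/s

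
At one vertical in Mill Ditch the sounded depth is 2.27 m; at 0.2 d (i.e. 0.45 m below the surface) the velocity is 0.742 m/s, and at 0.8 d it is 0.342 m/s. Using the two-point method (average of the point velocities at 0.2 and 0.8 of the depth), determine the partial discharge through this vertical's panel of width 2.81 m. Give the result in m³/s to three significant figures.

v̄ = (0.742 + 0.342) / 2 = 0.5420 m/s
q = v̄ × d × w = 0.5420 × 2.27 × 2.81 = 3.457 m³/s

3.46 m³/s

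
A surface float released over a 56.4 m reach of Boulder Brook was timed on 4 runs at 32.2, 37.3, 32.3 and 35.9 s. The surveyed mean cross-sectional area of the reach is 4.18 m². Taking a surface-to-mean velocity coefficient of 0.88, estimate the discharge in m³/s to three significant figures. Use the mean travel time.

6.03 m³/s

t̄ = (32.2 + 37.3 + 32.3 + 35.9) / 4 = 34.425 s
v_surface = L / t̄ = 56.4 / 34.425 = 1.638 m/s
v_mean = 0.88 × 1.638 = 1.442 m/s
Q = A × v_mean = 4.18 × 1.442 = 6.026 m³/s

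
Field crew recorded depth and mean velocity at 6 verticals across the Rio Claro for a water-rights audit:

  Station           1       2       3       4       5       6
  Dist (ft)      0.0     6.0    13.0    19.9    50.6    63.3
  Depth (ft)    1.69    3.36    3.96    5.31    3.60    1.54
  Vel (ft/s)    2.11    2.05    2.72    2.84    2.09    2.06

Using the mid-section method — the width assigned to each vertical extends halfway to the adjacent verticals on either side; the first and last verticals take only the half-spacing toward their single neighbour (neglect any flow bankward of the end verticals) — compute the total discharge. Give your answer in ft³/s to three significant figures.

597 ft³/s

w_1 = (6.0 − 0.0)/2 = 3 ft; q_1 = 2.11 × 1.69 × 3 = 10.70 ft³/s
w_2 = (13.0 − 0.0)/2 = 6.5 ft; q_2 = 2.05 × 3.36 × 6.5 = 44.77 ft³/s
w_3 = (19.9 − 6.0)/2 = 6.95 ft; q_3 = 2.72 × 3.96 × 6.95 = 74.86 ft³/s
w_4 = (50.6 − 13.0)/2 = 18.8 ft; q_4 = 2.84 × 5.31 × 18.8 = 283.5 ft³/s
w_5 = (63.3 − 19.9)/2 = 21.7 ft; q_5 = 2.09 × 3.60 × 21.7 = 163.3 ft³/s
w_6 = (63.3 − 50.6)/2 = 6.35 ft; q_6 = 2.06 × 1.54 × 6.35 = 20.14 ft³/s
Q = Σ qᵢ = 597.3 ft³/s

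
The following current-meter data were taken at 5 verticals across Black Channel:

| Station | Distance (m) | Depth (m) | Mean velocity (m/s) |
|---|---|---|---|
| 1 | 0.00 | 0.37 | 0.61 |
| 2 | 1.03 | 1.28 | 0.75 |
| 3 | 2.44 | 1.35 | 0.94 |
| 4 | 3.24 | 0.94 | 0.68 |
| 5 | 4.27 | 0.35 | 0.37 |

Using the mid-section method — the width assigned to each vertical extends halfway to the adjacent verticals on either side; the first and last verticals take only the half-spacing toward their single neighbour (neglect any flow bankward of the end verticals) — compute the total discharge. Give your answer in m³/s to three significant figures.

w_1 = (1.03 − 0.00)/2 = 0.515 m; q_1 = 0.61 × 0.37 × 0.515 = 0.1162 m³/s
w_2 = (2.44 − 0.00)/2 = 1.22 m; q_2 = 0.75 × 1.28 × 1.22 = 1.171 m³/s
w_3 = (3.24 − 1.03)/2 = 1.105 m; q_3 = 0.94 × 1.35 × 1.105 = 1.402 m³/s
w_4 = (4.27 − 2.44)/2 = 0.915 m; q_4 = 0.68 × 0.94 × 0.915 = 0.5849 m³/s
w_5 = (4.27 − 3.24)/2 = 0.515 m; q_5 = 0.37 × 0.35 × 0.515 = 0.06669 m³/s
Q = Σ qᵢ = 3.341 m³/s

3.34 m³/s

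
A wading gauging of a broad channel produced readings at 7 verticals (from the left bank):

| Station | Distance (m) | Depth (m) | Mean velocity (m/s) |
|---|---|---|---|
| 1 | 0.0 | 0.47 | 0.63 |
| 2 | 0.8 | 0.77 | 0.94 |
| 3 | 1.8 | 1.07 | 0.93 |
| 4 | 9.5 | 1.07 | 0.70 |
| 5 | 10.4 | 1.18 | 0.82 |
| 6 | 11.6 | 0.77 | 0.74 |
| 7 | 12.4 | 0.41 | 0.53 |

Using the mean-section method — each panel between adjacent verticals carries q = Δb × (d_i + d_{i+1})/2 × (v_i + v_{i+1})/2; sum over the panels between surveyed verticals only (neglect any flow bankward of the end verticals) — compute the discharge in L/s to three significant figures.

Panel 1-2: Δb = 0.8 m, d̄ = (0.47+0.77)/2 = 0.62, v̄ = (0.63+0.94)/2 = 0.785 → q = 0.8×0.62×0.785 = 0.3894 m³/s
Panel 2-3: Δb = 1 m, d̄ = (0.77+1.07)/2 = 0.92, v̄ = (0.94+0.93)/2 = 0.935 → q = 1×0.92×0.935 = 0.8602 m³/s
Panel 3-4: Δb = 7.7 m, d̄ = (1.07+1.07)/2 = 1.07, v̄ = (0.93+0.70)/2 = 0.815 → q = 7.7×1.07×0.815 = 6.715 m³/s
Panel 4-5: Δb = 0.9 m, d̄ = (1.07+1.18)/2 = 1.125, v̄ = (0.70+0.82)/2 = 0.76 → q = 0.9×1.125×0.76 = 0.7695 m³/s
Panel 5-6: Δb = 1.2 m, d̄ = (1.18+0.77)/2 = 0.975, v̄ = (0.82+0.74)/2 = 0.78 → q = 1.2×0.975×0.78 = 0.9126 m³/s
Panel 6-7: Δb = 0.8 m, d̄ = (0.77+0.41)/2 = 0.59, v̄ = (0.74+0.53)/2 = 0.635 → q = 0.8×0.59×0.635 = 0.2997 m³/s
Q = Σ q = 9.946 m³/s
= 9.946 × 1000 = 9946 L/s

9950 L/s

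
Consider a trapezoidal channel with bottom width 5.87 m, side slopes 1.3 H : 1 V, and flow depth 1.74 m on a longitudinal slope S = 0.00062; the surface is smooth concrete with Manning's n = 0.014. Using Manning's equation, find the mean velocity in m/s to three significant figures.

A = (b + z·y)·y = (5.87 + 1.3×1.74)×1.74 = 14.15 m²
P = b + 2y√(1+z²) = 5.87 + 2×1.74×√(1+1.3²) = 11.58 m
R = A/P = 14.15/11.58 = 1.222 m
Q = (1/n)·A·R^(2/3)·S^(1/2) = (1/0.014) × 14.15 × 1.222^(2/3) × 0.00062^(1/2) = 28.77 m³/s
V = Q/A = 28.77/14.15 = 2.033 m/s

2.03 m/s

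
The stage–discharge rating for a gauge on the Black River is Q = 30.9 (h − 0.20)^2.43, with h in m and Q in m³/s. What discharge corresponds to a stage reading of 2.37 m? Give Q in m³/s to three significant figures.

Q = 30.9 × (2.37 − 0.20)^2.43 = 30.9 × 2.17^2.43 = 203.0 m³/s

203 m³/s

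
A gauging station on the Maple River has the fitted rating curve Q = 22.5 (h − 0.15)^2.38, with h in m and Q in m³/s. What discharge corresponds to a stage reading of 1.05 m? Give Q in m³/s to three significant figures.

17.5 m³/s

Q = 22.5 × (1.05 − 0.15)^2.38 = 22.5 × 0.9^2.38 = 17.51 m³/s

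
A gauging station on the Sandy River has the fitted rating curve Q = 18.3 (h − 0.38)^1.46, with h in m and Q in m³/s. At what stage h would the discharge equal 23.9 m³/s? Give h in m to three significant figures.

1.58 m

h − h₀ = (Q/C)^(1/b) = (23.9/18.3)^(1/1.46) = 1.201 m
h = 0.38 + 1.201 = 1.581 m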